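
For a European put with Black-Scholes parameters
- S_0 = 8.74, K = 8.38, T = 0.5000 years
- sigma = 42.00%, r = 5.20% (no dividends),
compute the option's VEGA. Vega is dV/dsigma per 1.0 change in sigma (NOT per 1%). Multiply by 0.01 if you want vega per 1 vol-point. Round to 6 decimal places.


Answer: Vega = 2.295799

Derivation:
d1 = 0.3776700256; d2 = 0.0806851775
phi(d1) = 0.3714816326; exp(-qT) = 1.0000000000; exp(-rT) = 0.9743350896
Vega = S * exp(-qT) * phi(d1) * sqrt(T) = 8.7400 * 1.0000000000 * 0.3714816326 * 0.7071067812 = 2.295799


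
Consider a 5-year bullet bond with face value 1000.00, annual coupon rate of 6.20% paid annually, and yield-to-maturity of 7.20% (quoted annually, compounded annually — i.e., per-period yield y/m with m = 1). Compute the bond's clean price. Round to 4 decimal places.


Coupon per period c = face * coupon_rate / m = 62.000000
Periods per year m = 1; per-period yield y/m = 0.072000
Number of cashflows N = 5
Cashflows (t years, CF_t, discount factor 1/(1+y/m)^(m*t), PV):
  t = 1.0000: CF_t = 62.000000, DF = 0.932836, PV = 57.835821
  t = 2.0000: CF_t = 62.000000, DF = 0.870183, PV = 53.951325
  t = 3.0000: CF_t = 62.000000, DF = 0.811738, PV = 50.327729
  t = 4.0000: CF_t = 62.000000, DF = 0.757218, PV = 46.947508
  t = 5.0000: CF_t = 1062.000000, DF = 0.706360, PV = 750.154277
Price P = sum_t PV_t = 959.216661

Answer: Price = 959.2167


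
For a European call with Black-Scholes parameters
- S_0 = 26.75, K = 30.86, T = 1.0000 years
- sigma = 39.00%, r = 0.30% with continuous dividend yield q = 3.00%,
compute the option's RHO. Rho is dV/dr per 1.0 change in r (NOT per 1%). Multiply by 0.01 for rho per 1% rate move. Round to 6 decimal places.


Answer: Rho = 8.126190

Derivation:
d1 = -0.2407086502; d2 = -0.6307086502
phi(d1) = 0.3875505991; exp(-qT) = 0.9704455335; exp(-rT) = 0.9970044955
N(d2) = 0.2641155210
Rho = K*T*exp(-rT)*N(d2) = 30.8600 * 1.0000 * 0.9970044955 * 0.2641155210 = 8.126190


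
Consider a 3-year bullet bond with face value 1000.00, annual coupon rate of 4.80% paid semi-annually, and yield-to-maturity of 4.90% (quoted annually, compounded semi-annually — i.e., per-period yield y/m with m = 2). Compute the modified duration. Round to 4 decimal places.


Coupon per period c = face * coupon_rate / m = 24.000000
Periods per year m = 2; per-period yield y/m = 0.024500
Number of cashflows N = 6
Cashflows (t years, CF_t, discount factor 1/(1+y/m)^(m*t), PV):
  t = 0.5000: CF_t = 24.000000, DF = 0.976086, PV = 23.426061
  t = 1.0000: CF_t = 24.000000, DF = 0.952744, PV = 22.865848
  t = 1.5000: CF_t = 24.000000, DF = 0.929960, PV = 22.319032
  t = 2.0000: CF_t = 24.000000, DF = 0.907721, PV = 21.785292
  t = 2.5000: CF_t = 24.000000, DF = 0.886013, PV = 21.264317
  t = 3.0000: CF_t = 1024.000000, DF = 0.864825, PV = 885.580776
Price P = sum_t PV_t = 997.241326
First compute Macaulay numerator sum_t t * PV_t:
  t * PV_t at t = 0.5000: 11.713031
  t * PV_t at t = 1.0000: 22.865848
  t * PV_t at t = 1.5000: 33.478548
  t * PV_t at t = 2.0000: 43.570585
  t * PV_t at t = 2.5000: 53.160791
  t * PV_t at t = 3.0000: 2656.742327
Macaulay duration D = 2821.531130 / 997.241326 = 2.829336
Modified duration = D / (1 + y/m) = 2.829336 / (1 + 0.024500) = 2.761675

Answer: Modified duration = 2.7617


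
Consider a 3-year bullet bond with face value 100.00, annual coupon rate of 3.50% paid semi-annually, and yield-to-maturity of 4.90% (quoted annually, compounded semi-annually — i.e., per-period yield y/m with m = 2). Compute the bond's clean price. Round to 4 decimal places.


Answer: Price = 96.1379

Derivation:
Coupon per period c = face * coupon_rate / m = 1.750000
Periods per year m = 2; per-period yield y/m = 0.024500
Number of cashflows N = 6
Cashflows (t years, CF_t, discount factor 1/(1+y/m)^(m*t), PV):
  t = 0.5000: CF_t = 1.750000, DF = 0.976086, PV = 1.708150
  t = 1.0000: CF_t = 1.750000, DF = 0.952744, PV = 1.667301
  t = 1.5000: CF_t = 1.750000, DF = 0.929960, PV = 1.627429
  t = 2.0000: CF_t = 1.750000, DF = 0.907721, PV = 1.588511
  t = 2.5000: CF_t = 1.750000, DF = 0.886013, PV = 1.550523
  t = 3.0000: CF_t = 101.750000, DF = 0.864825, PV = 87.995941
Price P = sum_t PV_t = 96.137856


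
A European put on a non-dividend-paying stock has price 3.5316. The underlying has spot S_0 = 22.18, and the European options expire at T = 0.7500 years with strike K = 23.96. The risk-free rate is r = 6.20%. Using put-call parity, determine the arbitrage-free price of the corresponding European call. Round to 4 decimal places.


Put-call parity: C - P = S_0 * exp(-qT) - K * exp(-rT).
S_0 * exp(-qT) = 22.1800 * 1.00000000 = 22.18000000
K * exp(-rT) = 23.9600 * 0.95456456 = 22.87136687
C = P + S*exp(-qT) - K*exp(-rT)
C = 3.5316 + 22.18000000 - 22.87136687 = 2.8402

Answer: Call price = 2.8402


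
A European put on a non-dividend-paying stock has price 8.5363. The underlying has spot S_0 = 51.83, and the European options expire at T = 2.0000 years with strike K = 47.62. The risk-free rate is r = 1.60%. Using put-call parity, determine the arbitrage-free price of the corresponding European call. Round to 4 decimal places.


Answer: Call price = 14.2460

Derivation:
Put-call parity: C - P = S_0 * exp(-qT) - K * exp(-rT).
S_0 * exp(-qT) = 51.8300 * 1.00000000 = 51.83000000
K * exp(-rT) = 47.6200 * 0.96850658 = 46.12028344
C = P + S*exp(-qT) - K*exp(-rT)
C = 8.5363 + 51.83000000 - 46.12028344 = 14.2460


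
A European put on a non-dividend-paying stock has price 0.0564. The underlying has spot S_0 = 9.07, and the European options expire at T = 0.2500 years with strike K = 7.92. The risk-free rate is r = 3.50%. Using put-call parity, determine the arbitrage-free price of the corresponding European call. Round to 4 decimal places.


Put-call parity: C - P = S_0 * exp(-qT) - K * exp(-rT).
S_0 * exp(-qT) = 9.0700 * 1.00000000 = 9.07000000
K * exp(-rT) = 7.9200 * 0.99128817 = 7.85100231
C = P + S*exp(-qT) - K*exp(-rT)
C = 0.0564 + 9.07000000 - 7.85100231 = 1.2754

Answer: Call price = 1.2754


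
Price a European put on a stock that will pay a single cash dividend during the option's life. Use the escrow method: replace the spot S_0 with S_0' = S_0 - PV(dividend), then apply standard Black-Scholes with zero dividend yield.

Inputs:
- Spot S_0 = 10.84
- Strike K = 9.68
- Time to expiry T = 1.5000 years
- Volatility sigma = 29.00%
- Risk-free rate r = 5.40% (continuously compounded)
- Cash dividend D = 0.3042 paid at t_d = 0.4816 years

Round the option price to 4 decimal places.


Answer: Price = 0.7099

Derivation:
PV(D) = D * exp(-r * t_d) = 0.3042 * 0.97432885 = 0.29639084
S_0' = S_0 - PV(D) = 10.8400 - 0.29639084 = 10.54360916
d1 = (ln(S_0'/K) + (r + sigma^2/2)*T) / (sigma*sqrt(T)) = 0.64625144
d2 = d1 - sigma*sqrt(T) = 0.29107542
exp(-rT) = 0.92219369
N(-d1) = 0.25905827; N(-d2) = 0.38549682
P = K * exp(-rT) * N(-d2) - S_0' * N(-d1) = 9.6800 * 0.92219369 * 0.38549682 - 10.54360916 * 0.25905827 = 0.7099


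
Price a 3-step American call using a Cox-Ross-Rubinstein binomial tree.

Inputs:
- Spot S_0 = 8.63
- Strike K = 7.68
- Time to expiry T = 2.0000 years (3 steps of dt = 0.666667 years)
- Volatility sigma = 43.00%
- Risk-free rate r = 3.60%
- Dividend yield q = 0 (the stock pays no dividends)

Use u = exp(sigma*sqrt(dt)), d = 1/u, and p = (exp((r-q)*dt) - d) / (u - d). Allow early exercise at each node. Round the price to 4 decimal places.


dt = T/N = 0.666667
u = exp(sigma*sqrt(dt)) = 1.420620; d = 1/u = 0.703918
p = (exp((r-q)*dt) - d) / (u - d) = 0.447009
Discount per step: exp(-r*dt) = 0.976286
Stock lattice S(k, i) with i counting down-moves:
  k=0: S(0,0) = 8.6300
  k=1: S(1,0) = 12.2600; S(1,1) = 6.0748
  k=2: S(2,0) = 17.4167; S(2,1) = 8.6300; S(2,2) = 4.2762
  k=3: S(3,0) = 24.7426; S(3,1) = 12.2600; S(3,2) = 6.0748; S(3,3) = 3.0101
Terminal payoffs V(N, i) = max(S_T - K, 0):
  V(3,0) = 17.062566; V(3,1) = 4.579952; V(3,2) = 0.000000; V(3,3) = 0.000000
Backward induction: V(k, i) = exp(-r*dt) * [p * V(k+1, i) + (1-p) * V(k+1, i+1)]; then take max(V_cont, immediate exercise) for American.
  V(2,0) = exp(-r*dt) * [p*17.062566 + (1-p)*4.579952] = 9.918861; exercise = 9.736736; V(2,0) = max -> 9.918861
  V(2,1) = exp(-r*dt) * [p*4.579952 + (1-p)*0.000000] = 1.998730; exercise = 0.950000; V(2,1) = max -> 1.998730
  V(2,2) = exp(-r*dt) * [p*0.000000 + (1-p)*0.000000] = 0.000000; exercise = 0.000000; V(2,2) = max -> 0.000000
  V(1,0) = exp(-r*dt) * [p*9.918861 + (1-p)*1.998730] = 5.407745; exercise = 4.579952; V(1,0) = max -> 5.407745
  V(1,1) = exp(-r*dt) * [p*1.998730 + (1-p)*0.000000] = 0.872263; exercise = 0.000000; V(1,1) = max -> 0.872263
  V(0,0) = exp(-r*dt) * [p*5.407745 + (1-p)*0.872263] = 2.830901; exercise = 0.950000; V(0,0) = max -> 2.830901

Answer: Price = V(0,0) = 2.8309


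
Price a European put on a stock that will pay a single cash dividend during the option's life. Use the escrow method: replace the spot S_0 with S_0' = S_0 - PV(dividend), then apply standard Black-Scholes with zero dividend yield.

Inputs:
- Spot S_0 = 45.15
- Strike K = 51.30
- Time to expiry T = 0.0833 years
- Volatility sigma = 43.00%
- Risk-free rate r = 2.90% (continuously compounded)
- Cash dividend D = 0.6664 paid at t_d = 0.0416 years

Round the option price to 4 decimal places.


Answer: Price = 7.0748

Derivation:
PV(D) = D * exp(-r * t_d) = 0.6664 * 0.99879433 = 0.66559654
S_0' = S_0 - PV(D) = 45.1500 - 0.66559654 = 44.48440346
d1 = (ln(S_0'/K) + (r + sigma^2/2)*T) / (sigma*sqrt(T)) = -1.06711907
d2 = d1 - sigma*sqrt(T) = -1.19122455
exp(-rT) = 0.99758722
N(-d1) = 0.85704096; N(-d2) = 0.88321728
P = K * exp(-rT) * N(-d2) - S_0' * N(-d1) = 51.3000 * 0.99758722 * 0.88321728 - 44.48440346 * 0.85704096 = 7.0748


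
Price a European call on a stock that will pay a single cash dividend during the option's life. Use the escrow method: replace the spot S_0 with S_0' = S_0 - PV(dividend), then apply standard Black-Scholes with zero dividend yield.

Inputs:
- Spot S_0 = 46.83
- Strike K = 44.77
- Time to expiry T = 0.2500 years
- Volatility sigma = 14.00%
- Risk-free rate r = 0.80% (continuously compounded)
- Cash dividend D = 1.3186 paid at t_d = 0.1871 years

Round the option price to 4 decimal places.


PV(D) = D * exp(-r * t_d) = 1.3186 * 0.99850432 = 1.31662780
S_0' = S_0 - PV(D) = 46.8300 - 1.31662780 = 45.51337220
d1 = (ln(S_0'/K) + (r + sigma^2/2)*T) / (sigma*sqrt(T)) = 0.29882722
d2 = d1 - sigma*sqrt(T) = 0.22882722
exp(-rT) = 0.99800200
N(d1) = 0.61746406; N(d2) = 0.59049839
C = S_0' * N(d1) - K * exp(-rT) * N(d2) = 45.51337220 * 0.61746406 - 44.7700 * 0.99800200 * 0.59049839 = 1.7191

Answer: Price = 1.7191


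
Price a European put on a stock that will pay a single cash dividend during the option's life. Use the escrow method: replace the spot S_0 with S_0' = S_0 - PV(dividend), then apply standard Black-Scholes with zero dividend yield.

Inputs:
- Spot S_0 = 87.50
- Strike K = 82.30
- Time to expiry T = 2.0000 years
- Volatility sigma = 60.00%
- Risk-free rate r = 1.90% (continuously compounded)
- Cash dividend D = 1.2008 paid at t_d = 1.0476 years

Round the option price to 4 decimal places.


PV(D) = D * exp(-r * t_d) = 1.2008 * 0.98029238 = 1.17713510
S_0' = S_0 - PV(D) = 87.5000 - 1.17713510 = 86.32286490
d1 = (ln(S_0'/K) + (r + sigma^2/2)*T) / (sigma*sqrt(T)) = 0.52529007
d2 = d1 - sigma*sqrt(T) = -0.32323807
exp(-rT) = 0.96271294
N(-d1) = 0.29969078; N(-d2) = 0.62674252
P = K * exp(-rT) * N(-d2) - S_0' * N(-d1) = 82.3000 * 0.96271294 * 0.62674252 - 86.32286490 * 0.29969078 = 23.7874

Answer: Price = 23.7874


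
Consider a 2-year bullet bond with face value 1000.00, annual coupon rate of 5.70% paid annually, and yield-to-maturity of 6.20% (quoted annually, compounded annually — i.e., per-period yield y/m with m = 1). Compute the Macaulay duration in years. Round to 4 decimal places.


Coupon per period c = face * coupon_rate / m = 57.000000
Periods per year m = 1; per-period yield y/m = 0.062000
Number of cashflows N = 2
Cashflows (t years, CF_t, discount factor 1/(1+y/m)^(m*t), PV):
  t = 1.0000: CF_t = 57.000000, DF = 0.941620, PV = 53.672316
  t = 2.0000: CF_t = 1057.000000, DF = 0.886647, PV = 937.186348
Price P = sum_t PV_t = 990.858665
Macaulay numerator sum_t t * PV_t:
  t * PV_t at t = 1.0000: 53.672316
  t * PV_t at t = 2.0000: 1874.372697
Macaulay duration D = (sum_t t * PV_t) / P = 1928.045013 / 990.858665 = 1.945833

Answer: Macaulay duration = 1.9458 years


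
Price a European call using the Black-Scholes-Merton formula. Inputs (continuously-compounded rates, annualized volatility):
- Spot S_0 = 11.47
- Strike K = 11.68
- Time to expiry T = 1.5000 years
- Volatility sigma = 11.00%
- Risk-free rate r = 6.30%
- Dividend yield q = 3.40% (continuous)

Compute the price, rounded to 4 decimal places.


Answer: Price = 0.7247

Derivation:
d1 = (ln(S/K) + (r - q + 0.5*sigma^2) * T) / (sigma * sqrt(T)) = 0.25557793
d2 = d1 - sigma * sqrt(T) = 0.12085600
exp(-rT) = 0.90982773; exp(-qT) = 0.95027867
C = S_0 * exp(-qT) * N(d1) - K * exp(-rT) * N(d2)
N(d1) = 0.60086162; N(d2) = 0.54809745
C = 11.4700 * 0.95027867 * 0.60086162 - 11.6800 * 0.90982773 * 0.54809745 = 0.7247


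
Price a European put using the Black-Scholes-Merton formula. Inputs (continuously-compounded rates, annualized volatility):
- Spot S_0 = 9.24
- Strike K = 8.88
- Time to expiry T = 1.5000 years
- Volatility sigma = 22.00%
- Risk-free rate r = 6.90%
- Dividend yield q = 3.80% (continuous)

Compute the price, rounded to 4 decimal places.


Answer: Price = 0.5814

Derivation:
d1 = (ln(S/K) + (r - q + 0.5*sigma^2) * T) / (sigma * sqrt(T)) = 0.45478982
d2 = d1 - sigma * sqrt(T) = 0.18534594
exp(-rT) = 0.90167602; exp(-qT) = 0.94459407
P = K * exp(-rT) * N(-d2) - S_0 * exp(-qT) * N(-d1)
N(-d1) = 0.32463023; N(-d2) = 0.42647885
P = 8.8800 * 0.90167602 * 0.42647885 - 9.2400 * 0.94459407 * 0.32463023 = 0.5814


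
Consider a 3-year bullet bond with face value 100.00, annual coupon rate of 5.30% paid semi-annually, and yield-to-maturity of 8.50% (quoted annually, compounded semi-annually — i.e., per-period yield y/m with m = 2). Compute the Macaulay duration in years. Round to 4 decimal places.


Answer: Macaulay duration = 2.8030 years

Derivation:
Coupon per period c = face * coupon_rate / m = 2.650000
Periods per year m = 2; per-period yield y/m = 0.042500
Number of cashflows N = 6
Cashflows (t years, CF_t, discount factor 1/(1+y/m)^(m*t), PV):
  t = 0.5000: CF_t = 2.650000, DF = 0.959233, PV = 2.541966
  t = 1.0000: CF_t = 2.650000, DF = 0.920127, PV = 2.438337
  t = 1.5000: CF_t = 2.650000, DF = 0.882616, PV = 2.338932
  t = 2.0000: CF_t = 2.650000, DF = 0.846634, PV = 2.243580
  t = 2.5000: CF_t = 2.650000, DF = 0.812119, PV = 2.152115
  t = 3.0000: CF_t = 102.650000, DF = 0.779011, PV = 79.965484
Price P = sum_t PV_t = 91.680416
Macaulay numerator sum_t t * PV_t:
  t * PV_t at t = 0.5000: 1.270983
  t * PV_t at t = 1.0000: 2.438337
  t * PV_t at t = 1.5000: 3.508399
  t * PV_t at t = 2.0000: 4.487161
  t * PV_t at t = 2.5000: 5.380289
  t * PV_t at t = 3.0000: 239.896453
Macaulay duration D = (sum_t t * PV_t) / P = 256.981621 / 91.680416 = 2.803015


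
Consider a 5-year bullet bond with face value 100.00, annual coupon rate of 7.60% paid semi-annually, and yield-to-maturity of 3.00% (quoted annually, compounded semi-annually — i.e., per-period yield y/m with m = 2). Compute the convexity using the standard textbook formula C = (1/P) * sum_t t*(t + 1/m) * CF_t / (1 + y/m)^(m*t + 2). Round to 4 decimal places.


Answer: Convexity = 21.9597

Derivation:
Coupon per period c = face * coupon_rate / m = 3.800000
Periods per year m = 2; per-period yield y/m = 0.015000
Number of cashflows N = 10
Cashflows (t years, CF_t, discount factor 1/(1+y/m)^(m*t), PV):
  t = 0.5000: CF_t = 3.800000, DF = 0.985222, PV = 3.743842
  t = 1.0000: CF_t = 3.800000, DF = 0.970662, PV = 3.688515
  t = 1.5000: CF_t = 3.800000, DF = 0.956317, PV = 3.634005
  t = 2.0000: CF_t = 3.800000, DF = 0.942184, PV = 3.580300
  t = 2.5000: CF_t = 3.800000, DF = 0.928260, PV = 3.527389
  t = 3.0000: CF_t = 3.800000, DF = 0.914542, PV = 3.475260
  t = 3.5000: CF_t = 3.800000, DF = 0.901027, PV = 3.423902
  t = 4.0000: CF_t = 3.800000, DF = 0.887711, PV = 3.373302
  t = 4.5000: CF_t = 3.800000, DF = 0.874592, PV = 3.323451
  t = 5.0000: CF_t = 103.800000, DF = 0.861667, PV = 89.441059
Price P = sum_t PV_t = 121.211024
Convexity numerator sum_t t*(t + 1/m) * CF_t / (1+y/m)^(m*t + 2):
  t = 0.5000: term = 1.817002
  t = 1.0000: term = 5.370450
  t = 1.5000: term = 10.582168
  t = 2.0000: term = 17.376302
  t = 2.5000: term = 25.679264
  t = 3.0000: term = 35.419674
  t = 3.5000: term = 46.528307
  t = 4.0000: term = 58.938039
  t = 4.5000: term = 72.583791
  t = 5.0000: term = 2387.467896
Convexity = (1/P) * sum = 2661.762892 / 121.211024 = 21.959743


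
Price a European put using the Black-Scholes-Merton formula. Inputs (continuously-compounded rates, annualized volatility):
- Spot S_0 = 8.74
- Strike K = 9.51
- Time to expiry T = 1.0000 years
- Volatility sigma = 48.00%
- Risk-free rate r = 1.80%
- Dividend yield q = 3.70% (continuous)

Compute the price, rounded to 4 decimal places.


Answer: Price = 2.1816

Derivation:
d1 = (ln(S/K) + (r - q + 0.5*sigma^2) * T) / (sigma * sqrt(T)) = 0.02451315
d2 = d1 - sigma * sqrt(T) = -0.45548685
exp(-rT) = 0.98216103; exp(-qT) = 0.96367614
P = K * exp(-rT) * N(-d2) - S_0 * exp(-qT) * N(-d1)
N(-d1) = 0.49022165; N(-d2) = 0.67562049
P = 9.5100 * 0.98216103 * 0.67562049 - 8.7400 * 0.96367614 * 0.49022165 = 2.1816


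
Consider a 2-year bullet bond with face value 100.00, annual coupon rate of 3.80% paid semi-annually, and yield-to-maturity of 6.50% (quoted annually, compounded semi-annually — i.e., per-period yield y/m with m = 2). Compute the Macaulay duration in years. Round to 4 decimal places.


Coupon per period c = face * coupon_rate / m = 1.900000
Periods per year m = 2; per-period yield y/m = 0.032500
Number of cashflows N = 4
Cashflows (t years, CF_t, discount factor 1/(1+y/m)^(m*t), PV):
  t = 0.5000: CF_t = 1.900000, DF = 0.968523, PV = 1.840194
  t = 1.0000: CF_t = 1.900000, DF = 0.938037, PV = 1.782270
  t = 1.5000: CF_t = 1.900000, DF = 0.908510, PV = 1.726169
  t = 2.0000: CF_t = 101.900000, DF = 0.879913, PV = 89.663140
Price P = sum_t PV_t = 95.011773
Macaulay numerator sum_t t * PV_t:
  t * PV_t at t = 0.5000: 0.920097
  t * PV_t at t = 1.0000: 1.782270
  t * PV_t at t = 1.5000: 2.589254
  t * PV_t at t = 2.0000: 179.326280
Macaulay duration D = (sum_t t * PV_t) / P = 184.617900 / 95.011773 = 1.943106

Answer: Macaulay duration = 1.9431 years


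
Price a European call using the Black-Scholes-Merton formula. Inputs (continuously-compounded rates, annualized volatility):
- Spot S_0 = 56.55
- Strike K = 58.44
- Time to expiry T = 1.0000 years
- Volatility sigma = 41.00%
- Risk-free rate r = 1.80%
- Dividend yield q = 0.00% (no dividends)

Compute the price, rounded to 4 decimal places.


Answer: Price = 8.8364

Derivation:
d1 = (ln(S/K) + (r - q + 0.5*sigma^2) * T) / (sigma * sqrt(T)) = 0.16871857
d2 = d1 - sigma * sqrt(T) = -0.24128143
exp(-rT) = 0.98216103; exp(-qT) = 1.00000000
C = S_0 * exp(-qT) * N(d1) - K * exp(-rT) * N(d2)
N(d1) = 0.56699100; N(d2) = 0.40466850
C = 56.5500 * 1.00000000 * 0.56699100 - 58.4400 * 0.98216103 * 0.40466850 = 8.8364


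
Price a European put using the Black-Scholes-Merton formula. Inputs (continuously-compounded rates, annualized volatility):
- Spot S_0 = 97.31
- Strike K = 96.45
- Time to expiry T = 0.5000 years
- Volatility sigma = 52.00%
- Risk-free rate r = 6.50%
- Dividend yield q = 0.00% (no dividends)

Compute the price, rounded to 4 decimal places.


d1 = (ln(S/K) + (r - q + 0.5*sigma^2) * T) / (sigma * sqrt(T)) = 0.29637842
d2 = d1 - sigma * sqrt(T) = -0.07131711
exp(-rT) = 0.96802245; exp(-qT) = 1.00000000
P = K * exp(-rT) * N(-d2) - S_0 * exp(-qT) * N(-d1)
N(-d1) = 0.38347055; N(-d2) = 0.52842731
P = 96.4500 * 0.96802245 * 0.52842731 - 97.3100 * 1.00000000 * 0.38347055 = 12.0215

Answer: Price = 12.0215


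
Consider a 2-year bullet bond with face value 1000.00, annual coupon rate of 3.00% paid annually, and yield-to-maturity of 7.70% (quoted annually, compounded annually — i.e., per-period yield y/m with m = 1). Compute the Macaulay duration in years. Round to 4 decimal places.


Answer: Macaulay duration = 1.9696 years

Derivation:
Coupon per period c = face * coupon_rate / m = 30.000000
Periods per year m = 1; per-period yield y/m = 0.077000
Number of cashflows N = 2
Cashflows (t years, CF_t, discount factor 1/(1+y/m)^(m*t), PV):
  t = 1.0000: CF_t = 30.000000, DF = 0.928505, PV = 27.855153
  t = 2.0000: CF_t = 1030.000000, DF = 0.862122, PV = 887.985385
Price P = sum_t PV_t = 915.840539
Macaulay numerator sum_t t * PV_t:
  t * PV_t at t = 1.0000: 27.855153
  t * PV_t at t = 2.0000: 1775.970771
Macaulay duration D = (sum_t t * PV_t) / P = 1803.825924 / 915.840539 = 1.969585


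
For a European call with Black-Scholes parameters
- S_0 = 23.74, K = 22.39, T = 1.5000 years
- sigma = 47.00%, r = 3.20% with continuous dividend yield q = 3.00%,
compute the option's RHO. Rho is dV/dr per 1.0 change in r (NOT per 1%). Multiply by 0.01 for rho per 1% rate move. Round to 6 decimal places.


Answer: Rho = 13.707922

Derivation:
d1 = 0.3947360687; d2 = -0.1808940209
phi(d1) = 0.3690412638; exp(-qT) = 0.9559974818; exp(-rT) = 0.9531337871
N(d2) = 0.4282253810
Rho = K*T*exp(-rT)*N(d2) = 22.3900 * 1.5000 * 0.9531337871 * 0.4282253810 = 13.707922


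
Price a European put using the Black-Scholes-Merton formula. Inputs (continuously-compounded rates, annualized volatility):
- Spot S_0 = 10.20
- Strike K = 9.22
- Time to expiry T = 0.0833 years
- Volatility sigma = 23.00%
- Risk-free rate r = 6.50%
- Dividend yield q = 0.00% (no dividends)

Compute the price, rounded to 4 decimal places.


d1 = (ln(S/K) + (r - q + 0.5*sigma^2) * T) / (sigma * sqrt(T)) = 1.63644462
d2 = d1 - sigma * sqrt(T) = 1.57006262
exp(-rT) = 0.99460013; exp(-qT) = 1.00000000
P = K * exp(-rT) * N(-d2) - S_0 * exp(-qT) * N(-d1)
N(-d1) = 0.05087328; N(-d2) = 0.05820027
P = 9.2200 * 0.99460013 * 0.05820027 - 10.2000 * 1.00000000 * 0.05087328 = 0.0148

Answer: Price = 0.0148


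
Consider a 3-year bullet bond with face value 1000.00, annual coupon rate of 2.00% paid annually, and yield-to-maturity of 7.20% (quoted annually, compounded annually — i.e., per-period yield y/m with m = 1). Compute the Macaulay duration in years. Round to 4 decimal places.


Answer: Macaulay duration = 2.9367 years

Derivation:
Coupon per period c = face * coupon_rate / m = 20.000000
Periods per year m = 1; per-period yield y/m = 0.072000
Number of cashflows N = 3
Cashflows (t years, CF_t, discount factor 1/(1+y/m)^(m*t), PV):
  t = 1.0000: CF_t = 20.000000, DF = 0.932836, PV = 18.656716
  t = 2.0000: CF_t = 20.000000, DF = 0.870183, PV = 17.403653
  t = 3.0000: CF_t = 1020.000000, DF = 0.811738, PV = 827.972315
Price P = sum_t PV_t = 864.032685
Macaulay numerator sum_t t * PV_t:
  t * PV_t at t = 1.0000: 18.656716
  t * PV_t at t = 2.0000: 34.807307
  t * PV_t at t = 3.0000: 2483.916946
Macaulay duration D = (sum_t t * PV_t) / P = 2537.380969 / 864.032685 = 2.936672


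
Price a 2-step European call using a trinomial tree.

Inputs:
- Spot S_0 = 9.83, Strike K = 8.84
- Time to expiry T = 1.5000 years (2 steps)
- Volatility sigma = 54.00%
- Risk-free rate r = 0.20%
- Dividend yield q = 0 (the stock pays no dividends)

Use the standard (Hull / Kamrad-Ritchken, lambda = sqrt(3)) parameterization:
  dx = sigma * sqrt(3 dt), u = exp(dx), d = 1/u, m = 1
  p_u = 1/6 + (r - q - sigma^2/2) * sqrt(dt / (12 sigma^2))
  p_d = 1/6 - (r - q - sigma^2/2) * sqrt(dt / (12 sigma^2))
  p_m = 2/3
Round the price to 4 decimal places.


Answer: Price = V(0,0) = 2.6565

Derivation:
dt = T/N = 0.750000; dx = sigma*sqrt(3*dt) = 0.810000
u = exp(dx) = 2.247908; d = 1/u = 0.444858
p_u = 0.100093, p_m = 0.666667, p_d = 0.233241
Discount per step: exp(-r*dt) = 0.998501
Stock lattice S(k, j) with j the centered position index:
  k=0: S(0,+0) = 9.8300
  k=1: S(1,-1) = 4.3730; S(1,+0) = 9.8300; S(1,+1) = 22.0969
  k=2: S(2,-2) = 1.9453; S(2,-1) = 4.3730; S(2,+0) = 9.8300; S(2,+1) = 22.0969; S(2,+2) = 49.6719
Terminal payoffs V(N, j) = max(S_T - K, 0):
  V(2,-2) = 0.000000; V(2,-1) = 0.000000; V(2,+0) = 0.990000; V(2,+1) = 13.256936; V(2,+2) = 40.831878
Backward induction: V(k, j) = exp(-r*dt) * [p_u * V(k+1, j+1) + p_m * V(k+1, j) + p_d * V(k+1, j-1)]
  V(1,-1) = exp(-r*dt) * [p_u*0.990000 + p_m*0.000000 + p_d*0.000000] = 0.098943
  V(1,+0) = exp(-r*dt) * [p_u*13.256936 + p_m*0.990000 + p_d*0.000000] = 1.983943
  V(1,+1) = exp(-r*dt) * [p_u*40.831878 + p_m*13.256936 + p_d*0.990000] = 13.136115
  V(0,+0) = exp(-r*dt) * [p_u*13.136115 + p_m*1.983943 + p_d*0.098943] = 2.656546


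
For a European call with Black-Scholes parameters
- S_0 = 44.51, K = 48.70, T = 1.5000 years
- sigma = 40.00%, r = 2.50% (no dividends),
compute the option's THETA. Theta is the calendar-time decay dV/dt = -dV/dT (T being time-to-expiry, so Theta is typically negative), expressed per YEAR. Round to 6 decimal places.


Answer: Theta = -3.297257

Derivation:
d1 = 0.1378549413; d2 = -0.3520430073
phi(d1) = 0.3951694868; exp(-qT) = 1.0000000000; exp(-rT) = 0.9631944177
Theta = -S*exp(-qT)*phi(d1)*sigma/(2*sqrt(T)) - r*K*exp(-rT)*N(d2) + q*S*exp(-qT)*N(d1)
N(d1) = 0.5548224690; N(d2) = 0.3624030046; sqrt(T) = 1.2247448714
Term 1 = -44.5100 * 1.0000000000 * 0.3951694868 * 0.4000 / (2 * 1.2247448714) = -2.8722706693
Term 2 = -0.0250 * 48.7000 * 0.9631944177 * 0.3624030046 = -0.4249860908
Term 3 = 0 (no dividend yield, q = 0)
Theta = -2.8722706693 + (-0.4249860908) + (0.0000000000) = -3.297257


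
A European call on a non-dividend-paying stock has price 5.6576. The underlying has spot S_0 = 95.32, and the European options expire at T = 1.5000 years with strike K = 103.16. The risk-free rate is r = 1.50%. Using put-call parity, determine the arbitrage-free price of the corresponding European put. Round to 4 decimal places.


Answer: Put price = 11.2024

Derivation:
Put-call parity: C - P = S_0 * exp(-qT) - K * exp(-rT).
S_0 * exp(-qT) = 95.3200 * 1.00000000 = 95.32000000
K * exp(-rT) = 103.1600 * 0.97775124 = 100.86481763
P = C - S*exp(-qT) + K*exp(-rT)
P = 5.6576 - 95.32000000 + 100.86481763 = 11.2024


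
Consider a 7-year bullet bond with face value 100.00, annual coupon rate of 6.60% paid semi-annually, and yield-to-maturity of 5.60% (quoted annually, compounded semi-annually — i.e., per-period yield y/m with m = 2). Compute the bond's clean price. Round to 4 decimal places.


Answer: Price = 105.7258

Derivation:
Coupon per period c = face * coupon_rate / m = 3.300000
Periods per year m = 2; per-period yield y/m = 0.028000
Number of cashflows N = 14
Cashflows (t years, CF_t, discount factor 1/(1+y/m)^(m*t), PV):
  t = 0.5000: CF_t = 3.300000, DF = 0.972763, PV = 3.210117
  t = 1.0000: CF_t = 3.300000, DF = 0.946267, PV = 3.122682
  t = 1.5000: CF_t = 3.300000, DF = 0.920493, PV = 3.037628
  t = 2.0000: CF_t = 3.300000, DF = 0.895422, PV = 2.954891
  t = 2.5000: CF_t = 3.300000, DF = 0.871033, PV = 2.874408
  t = 3.0000: CF_t = 3.300000, DF = 0.847308, PV = 2.796116
  t = 3.5000: CF_t = 3.300000, DF = 0.824230, PV = 2.719958
  t = 4.0000: CF_t = 3.300000, DF = 0.801780, PV = 2.645873
  t = 4.5000: CF_t = 3.300000, DF = 0.779941, PV = 2.573807
  t = 5.0000: CF_t = 3.300000, DF = 0.758698, PV = 2.503703
  t = 5.5000: CF_t = 3.300000, DF = 0.738033, PV = 2.435509
  t = 6.0000: CF_t = 3.300000, DF = 0.717931, PV = 2.369172
  t = 6.5000: CF_t = 3.300000, DF = 0.698376, PV = 2.304642
  t = 7.0000: CF_t = 103.300000, DF = 0.679354, PV = 70.177310
Price P = sum_t PV_t = 105.725814


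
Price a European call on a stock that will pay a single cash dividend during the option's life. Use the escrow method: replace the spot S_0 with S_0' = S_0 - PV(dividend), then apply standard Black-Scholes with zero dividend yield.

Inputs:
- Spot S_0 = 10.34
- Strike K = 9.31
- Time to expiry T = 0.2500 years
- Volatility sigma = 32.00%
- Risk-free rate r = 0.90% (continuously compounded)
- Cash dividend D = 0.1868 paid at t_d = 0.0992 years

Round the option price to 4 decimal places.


Answer: Price = 1.1451

Derivation:
PV(D) = D * exp(-r * t_d) = 0.1868 * 0.99910760 = 0.18663330
S_0' = S_0 - PV(D) = 10.3400 - 0.18663330 = 10.15336670
d1 = (ln(S_0'/K) + (r + sigma^2/2)*T) / (sigma*sqrt(T)) = 0.63603909
d2 = d1 - sigma*sqrt(T) = 0.47603909
exp(-rT) = 0.99775253
N(d1) = 0.73762453; N(d2) = 0.68297673
C = S_0' * N(d1) - K * exp(-rT) * N(d2) = 10.15336670 * 0.73762453 - 9.3100 * 0.99775253 * 0.68297673 = 1.1451


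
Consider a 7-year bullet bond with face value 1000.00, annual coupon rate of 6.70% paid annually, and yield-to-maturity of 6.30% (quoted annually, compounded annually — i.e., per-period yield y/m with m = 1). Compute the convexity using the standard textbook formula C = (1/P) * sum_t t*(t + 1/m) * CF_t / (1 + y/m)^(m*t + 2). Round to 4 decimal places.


Answer: Convexity = 38.6100

Derivation:
Coupon per period c = face * coupon_rate / m = 67.000000
Periods per year m = 1; per-period yield y/m = 0.063000
Number of cashflows N = 7
Cashflows (t years, CF_t, discount factor 1/(1+y/m)^(m*t), PV):
  t = 1.0000: CF_t = 67.000000, DF = 0.940734, PV = 63.029163
  t = 2.0000: CF_t = 67.000000, DF = 0.884980, PV = 59.293662
  t = 3.0000: CF_t = 67.000000, DF = 0.832531, PV = 55.779550
  t = 4.0000: CF_t = 67.000000, DF = 0.783190, PV = 52.473707
  t = 5.0000: CF_t = 67.000000, DF = 0.736773, PV = 49.363788
  t = 6.0000: CF_t = 67.000000, DF = 0.693107, PV = 46.438183
  t = 7.0000: CF_t = 1067.000000, DF = 0.652029, PV = 695.715321
Price P = sum_t PV_t = 1022.093374
Convexity numerator sum_t t*(t + 1/m) * CF_t / (1+y/m)^(m*t + 2):
  t = 1.0000: term = 111.559101
  t = 2.0000: term = 314.842241
  t = 3.0000: term = 592.365458
  t = 4.0000: term = 928.763653
  t = 5.0000: term = 1310.579003
  t = 6.0000: term = 1726.068301
  t = 7.0000: term = 34478.873316
Convexity = (1/P) * sum = 39463.051074 / 1022.093374 = 38.610025


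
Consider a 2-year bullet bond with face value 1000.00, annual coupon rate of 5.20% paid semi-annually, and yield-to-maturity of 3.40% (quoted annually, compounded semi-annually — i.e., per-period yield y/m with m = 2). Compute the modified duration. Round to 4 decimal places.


Answer: Modified duration = 1.8945

Derivation:
Coupon per period c = face * coupon_rate / m = 26.000000
Periods per year m = 2; per-period yield y/m = 0.017000
Number of cashflows N = 4
Cashflows (t years, CF_t, discount factor 1/(1+y/m)^(m*t), PV):
  t = 0.5000: CF_t = 26.000000, DF = 0.983284, PV = 25.565388
  t = 1.0000: CF_t = 26.000000, DF = 0.966848, PV = 25.138042
  t = 1.5000: CF_t = 26.000000, DF = 0.950686, PV = 24.717838
  t = 2.0000: CF_t = 1026.000000, DF = 0.934795, PV = 959.099245
Price P = sum_t PV_t = 1034.520513
First compute Macaulay numerator sum_t t * PV_t:
  t * PV_t at t = 0.5000: 12.782694
  t * PV_t at t = 1.0000: 25.138042
  t * PV_t at t = 1.5000: 37.076758
  t * PV_t at t = 2.0000: 1918.198490
Macaulay duration D = 1993.195983 / 1034.520513 = 1.926686
Modified duration = D / (1 + y/m) = 1.926686 / (1 + 0.017000) = 1.894480


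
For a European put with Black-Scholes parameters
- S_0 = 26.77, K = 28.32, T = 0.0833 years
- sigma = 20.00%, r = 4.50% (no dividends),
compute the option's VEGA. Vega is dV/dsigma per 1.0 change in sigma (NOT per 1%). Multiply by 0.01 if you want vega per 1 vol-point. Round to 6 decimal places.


Answer: Vega = 2.090372

Derivation:
d1 = -0.8813036287; d2 = -0.9390271075
phi(d1) = 0.2705531867; exp(-qT) = 1.0000000000; exp(-rT) = 0.9962585169
Vega = S * exp(-qT) * phi(d1) * sqrt(T) = 26.7700 * 1.0000000000 * 0.2705531867 * 0.2886173938 = 2.090372


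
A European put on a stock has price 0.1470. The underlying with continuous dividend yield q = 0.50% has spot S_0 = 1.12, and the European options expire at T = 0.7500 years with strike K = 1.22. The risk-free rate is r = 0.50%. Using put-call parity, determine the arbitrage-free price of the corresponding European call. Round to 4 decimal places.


Answer: Call price = 0.0474

Derivation:
Put-call parity: C - P = S_0 * exp(-qT) - K * exp(-rT).
S_0 * exp(-qT) = 1.1200 * 0.99625702 = 1.11580787
K * exp(-rT) = 1.2200 * 0.99625702 = 1.21543357
C = P + S*exp(-qT) - K*exp(-rT)
C = 0.1470 + 1.11580787 - 1.21543357 = 0.0474


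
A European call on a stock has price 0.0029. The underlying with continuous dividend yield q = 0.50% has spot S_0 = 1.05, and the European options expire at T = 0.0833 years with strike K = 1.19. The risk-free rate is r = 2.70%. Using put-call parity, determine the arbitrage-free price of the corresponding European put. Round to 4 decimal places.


Put-call parity: C - P = S_0 * exp(-qT) - K * exp(-rT).
S_0 * exp(-qT) = 1.0500 * 0.99958359 = 1.04956277
K * exp(-rT) = 1.1900 * 0.99775343 = 1.18732658
P = C - S*exp(-qT) + K*exp(-rT)
P = 0.0029 - 1.04956277 + 1.18732658 = 0.1407

Answer: Put price = 0.1407


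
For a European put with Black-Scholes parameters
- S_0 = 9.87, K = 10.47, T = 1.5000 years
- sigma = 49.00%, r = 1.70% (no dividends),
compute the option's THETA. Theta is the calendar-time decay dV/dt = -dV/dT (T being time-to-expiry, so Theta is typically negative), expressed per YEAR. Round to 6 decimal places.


Answer: Theta = -0.653654

Derivation:
d1 = 0.2442171743; d2 = -0.3559078127
phi(d1) = 0.3872210551; exp(-qT) = 1.0000000000; exp(-rT) = 0.9748223790
Theta = -S*exp(-qT)*phi(d1)*sigma/(2*sqrt(T)) + r*K*exp(-rT)*N(-d2) - q*S*exp(-qT)*N(-d1)
N(-d1) = 0.4035313133; N(-d2) = 0.6390451976; sqrt(T) = 1.2247448714
Term 1 = -9.8700 * 1.0000000000 * 0.3872210551 * 0.4900 / (2 * 1.2247448714) = -0.7645335908
Term 2 = 0.0170 * 10.4700 * 0.9748223790 * 0.6390451976 = 0.1108798601
Term 3 = 0 (no dividend yield, q = 0)
Theta = -0.7645335908 + (0.1108798601) + (0.0000000000) = -0.653654


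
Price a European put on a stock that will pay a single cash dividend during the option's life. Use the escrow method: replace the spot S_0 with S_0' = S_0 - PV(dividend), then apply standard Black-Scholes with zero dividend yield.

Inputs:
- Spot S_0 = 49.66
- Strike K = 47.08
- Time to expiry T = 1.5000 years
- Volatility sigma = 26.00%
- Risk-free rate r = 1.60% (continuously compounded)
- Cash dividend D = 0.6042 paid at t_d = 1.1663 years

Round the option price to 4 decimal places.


PV(D) = D * exp(-r * t_d) = 0.6042 * 0.98151223 = 0.59302969
S_0' = S_0 - PV(D) = 49.6600 - 0.59302969 = 49.06697031
d1 = (ln(S_0'/K) + (r + sigma^2/2)*T) / (sigma*sqrt(T)) = 0.36440187
d2 = d1 - sigma*sqrt(T) = 0.04596820
exp(-rT) = 0.97628571
N(-d1) = 0.35777897; N(-d2) = 0.48166780
P = K * exp(-rT) * N(-d2) - S_0' * N(-d1) = 47.0800 * 0.97628571 * 0.48166780 - 49.06697031 * 0.35777897 = 4.5840

Answer: Price = 4.5840


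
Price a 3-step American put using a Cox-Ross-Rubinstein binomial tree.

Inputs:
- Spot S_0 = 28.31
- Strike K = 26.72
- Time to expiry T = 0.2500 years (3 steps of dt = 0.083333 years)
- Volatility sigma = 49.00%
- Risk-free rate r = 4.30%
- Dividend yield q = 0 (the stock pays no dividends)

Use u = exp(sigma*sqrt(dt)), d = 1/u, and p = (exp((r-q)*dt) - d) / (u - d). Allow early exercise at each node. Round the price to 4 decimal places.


dt = T/N = 0.083333
u = exp(sigma*sqrt(dt)) = 1.151944; d = 1/u = 0.868098
p = (exp((r-q)*dt) - d) / (u - d) = 0.477343
Discount per step: exp(-r*dt) = 0.996423
Stock lattice S(k, i) with i counting down-moves:
  k=0: S(0,0) = 28.3100
  k=1: S(1,0) = 32.6115; S(1,1) = 24.5759
  k=2: S(2,0) = 37.5667; S(2,1) = 28.3100; S(2,2) = 21.3342
  k=3: S(3,0) = 43.2747; S(3,1) = 32.6115; S(3,2) = 24.5759; S(3,3) = 18.5202
Terminal payoffs V(N, i) = max(K - S_T, 0):
  V(3,0) = 0.000000; V(3,1) = 0.000000; V(3,2) = 2.144149; V(3,3) = 8.199788
Backward induction: V(k, i) = exp(-r*dt) * [p * V(k+1, i) + (1-p) * V(k+1, i+1)]; then take max(V_cont, immediate exercise) for American.
  V(2,0) = exp(-r*dt) * [p*0.000000 + (1-p)*0.000000] = 0.000000; exercise = 0.000000; V(2,0) = max -> 0.000000
  V(2,1) = exp(-r*dt) * [p*0.000000 + (1-p)*2.144149] = 1.116646; exercise = 0.000000; V(2,1) = max -> 1.116646
  V(2,2) = exp(-r*dt) * [p*2.144149 + (1-p)*8.199788] = 5.290181; exercise = 5.385756; V(2,2) = max -> 5.385756
  V(1,0) = exp(-r*dt) * [p*0.000000 + (1-p)*1.116646] = 0.581535; exercise = 0.000000; V(1,0) = max -> 0.581535
  V(1,1) = exp(-r*dt) * [p*1.116646 + (1-p)*5.385756] = 3.335951; exercise = 2.144149; V(1,1) = max -> 3.335951
  V(0,0) = exp(-r*dt) * [p*0.581535 + (1-p)*3.335951] = 2.013921; exercise = 0.000000; V(0,0) = max -> 2.013921

Answer: Price = V(0,0) = 2.0139


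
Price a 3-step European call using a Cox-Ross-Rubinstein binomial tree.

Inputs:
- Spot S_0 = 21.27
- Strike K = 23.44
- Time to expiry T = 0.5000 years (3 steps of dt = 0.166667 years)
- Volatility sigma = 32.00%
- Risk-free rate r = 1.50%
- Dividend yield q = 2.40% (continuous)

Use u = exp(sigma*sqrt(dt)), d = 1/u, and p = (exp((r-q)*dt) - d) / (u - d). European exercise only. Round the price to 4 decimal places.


dt = T/N = 0.166667
u = exp(sigma*sqrt(dt)) = 1.139557; d = 1/u = 0.877534
p = (exp((r-q)*dt) - d) / (u - d) = 0.461666
Discount per step: exp(-r*dt) = 0.997503
Stock lattice S(k, i) with i counting down-moves:
  k=0: S(0,0) = 21.2700
  k=1: S(1,0) = 24.2384; S(1,1) = 18.6652
  k=2: S(2,0) = 27.6210; S(2,1) = 21.2700; S(2,2) = 16.3793
  k=3: S(3,0) = 31.4757; S(3,1) = 24.2384; S(3,2) = 18.6652; S(3,3) = 14.3734
Terminal payoffs V(N, i) = max(S_T - K, 0):
  V(3,0) = 8.035705; V(3,1) = 0.798374; V(3,2) = 0.000000; V(3,3) = 0.000000
Backward induction: V(k, i) = exp(-r*dt) * [p * V(k+1, i) + (1-p) * V(k+1, i+1)].
  V(2,0) = exp(-r*dt) * [p*8.035705 + (1-p)*0.798374] = 4.129268
  V(2,1) = exp(-r*dt) * [p*0.798374 + (1-p)*0.000000] = 0.367662
  V(2,2) = exp(-r*dt) * [p*0.000000 + (1-p)*0.000000] = 0.000000
  V(1,0) = exp(-r*dt) * [p*4.129268 + (1-p)*0.367662] = 2.099014
  V(1,1) = exp(-r*dt) * [p*0.367662 + (1-p)*0.000000] = 0.169313
  V(0,0) = exp(-r*dt) * [p*2.099014 + (1-p)*0.169313] = 1.057544

Answer: Price = V(0,0) = 1.0575


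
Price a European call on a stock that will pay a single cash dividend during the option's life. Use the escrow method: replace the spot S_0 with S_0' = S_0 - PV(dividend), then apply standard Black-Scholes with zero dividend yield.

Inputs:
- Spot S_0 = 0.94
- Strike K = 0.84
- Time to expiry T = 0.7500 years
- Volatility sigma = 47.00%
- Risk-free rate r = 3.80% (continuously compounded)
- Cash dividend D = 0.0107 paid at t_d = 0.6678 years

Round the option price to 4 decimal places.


Answer: Price = 0.2044

Derivation:
PV(D) = D * exp(-r * t_d) = 0.0107 * 0.97494287 = 0.01043189
S_0' = S_0 - PV(D) = 0.9400 - 0.01043189 = 0.92956811
d1 = (ln(S_0'/K) + (r + sigma^2/2)*T) / (sigma*sqrt(T)) = 0.52245455
d2 = d1 - sigma*sqrt(T) = 0.11542261
exp(-rT) = 0.97190229
N(d1) = 0.69932306; N(d2) = 0.54594492
C = S_0' * N(d1) - K * exp(-rT) * N(d2) = 0.92956811 * 0.69932306 - 0.8400 * 0.97190229 * 0.54594492 = 0.2044


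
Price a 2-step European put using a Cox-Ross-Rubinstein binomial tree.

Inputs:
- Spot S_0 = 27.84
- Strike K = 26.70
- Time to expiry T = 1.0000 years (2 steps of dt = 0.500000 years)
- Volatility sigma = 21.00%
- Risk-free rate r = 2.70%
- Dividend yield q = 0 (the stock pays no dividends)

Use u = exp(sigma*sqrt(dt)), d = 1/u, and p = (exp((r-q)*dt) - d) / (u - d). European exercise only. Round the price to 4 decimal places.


dt = T/N = 0.500000
u = exp(sigma*sqrt(dt)) = 1.160084; d = 1/u = 0.862007
p = (exp((r-q)*dt) - d) / (u - d) = 0.508542
Discount per step: exp(-r*dt) = 0.986591
Stock lattice S(k, i) with i counting down-moves:
  k=0: S(0,0) = 27.8400
  k=1: S(1,0) = 32.2967; S(1,1) = 23.9983
  k=2: S(2,0) = 37.4669; S(2,1) = 27.8400; S(2,2) = 20.6867
Terminal payoffs V(N, i) = max(K - S_T, 0):
  V(2,0) = 0.000000; V(2,1) = 0.000000; V(2,2) = 6.013341
Backward induction: V(k, i) = exp(-r*dt) * [p * V(k+1, i) + (1-p) * V(k+1, i+1)].
  V(1,0) = exp(-r*dt) * [p*0.000000 + (1-p)*0.000000] = 0.000000
  V(1,1) = exp(-r*dt) * [p*0.000000 + (1-p)*6.013341] = 2.915674
  V(0,0) = exp(-r*dt) * [p*0.000000 + (1-p)*2.915674] = 1.413716

Answer: Price = V(0,0) = 1.4137


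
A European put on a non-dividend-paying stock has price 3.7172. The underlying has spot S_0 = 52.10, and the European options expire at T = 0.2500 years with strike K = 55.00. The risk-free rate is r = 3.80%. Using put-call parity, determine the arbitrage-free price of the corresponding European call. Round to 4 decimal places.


Answer: Call price = 1.3372

Derivation:
Put-call parity: C - P = S_0 * exp(-qT) - K * exp(-rT).
S_0 * exp(-qT) = 52.1000 * 1.00000000 = 52.10000000
K * exp(-rT) = 55.0000 * 0.99054498 = 54.47997403
C = P + S*exp(-qT) - K*exp(-rT)
C = 3.7172 + 52.10000000 - 54.47997403 = 1.3372
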